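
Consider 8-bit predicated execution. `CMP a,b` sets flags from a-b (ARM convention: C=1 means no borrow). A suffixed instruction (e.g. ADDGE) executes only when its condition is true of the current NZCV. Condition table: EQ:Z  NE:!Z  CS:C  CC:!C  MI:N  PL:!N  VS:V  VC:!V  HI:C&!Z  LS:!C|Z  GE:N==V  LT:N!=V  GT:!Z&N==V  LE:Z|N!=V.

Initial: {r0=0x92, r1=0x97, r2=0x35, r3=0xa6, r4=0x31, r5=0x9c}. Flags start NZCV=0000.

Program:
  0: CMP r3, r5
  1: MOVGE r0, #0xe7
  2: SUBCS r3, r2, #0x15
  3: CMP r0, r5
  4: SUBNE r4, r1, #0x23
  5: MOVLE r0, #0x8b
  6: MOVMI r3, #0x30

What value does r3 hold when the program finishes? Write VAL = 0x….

VAL = 0x20

0: ✓ CMP  NZCV=0010
1: ✓ MOVGE  r0←0xe7
2: ✓ SUBCS  r3←0x20
3: ✓ CMP  NZCV=0010
4: ✓ SUBNE  r4←0x74
5: · MOVLE
6: · MOVMI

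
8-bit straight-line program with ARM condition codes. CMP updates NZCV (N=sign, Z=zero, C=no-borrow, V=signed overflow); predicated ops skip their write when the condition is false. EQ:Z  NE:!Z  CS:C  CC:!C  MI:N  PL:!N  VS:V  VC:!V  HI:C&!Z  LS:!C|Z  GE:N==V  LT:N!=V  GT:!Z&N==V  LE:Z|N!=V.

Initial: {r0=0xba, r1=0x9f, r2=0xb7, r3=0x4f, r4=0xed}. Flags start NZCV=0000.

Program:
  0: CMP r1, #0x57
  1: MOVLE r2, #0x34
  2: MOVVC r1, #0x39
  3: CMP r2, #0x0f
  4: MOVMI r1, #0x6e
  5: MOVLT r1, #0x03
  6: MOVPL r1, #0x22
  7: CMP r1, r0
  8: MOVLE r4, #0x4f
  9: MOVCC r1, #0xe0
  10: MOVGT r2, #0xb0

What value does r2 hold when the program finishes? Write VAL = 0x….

[0] flags=0011 → (cmp)
[1] flags=0011 LE?T → r2=0x34
[2] flags=0011 VC?F → skip
[3] flags=0010 → (cmp)
[4] flags=0010 MI?F → skip
[5] flags=0010 LT?F → skip
[6] flags=0010 PL?T → r1=0x22
[7] flags=0000 → (cmp)
[8] flags=0000 LE?F → skip
[9] flags=0000 CC?T → r1=0xe0
[10] flags=0000 GT?T → r2=0xb0

VAL = 0xb0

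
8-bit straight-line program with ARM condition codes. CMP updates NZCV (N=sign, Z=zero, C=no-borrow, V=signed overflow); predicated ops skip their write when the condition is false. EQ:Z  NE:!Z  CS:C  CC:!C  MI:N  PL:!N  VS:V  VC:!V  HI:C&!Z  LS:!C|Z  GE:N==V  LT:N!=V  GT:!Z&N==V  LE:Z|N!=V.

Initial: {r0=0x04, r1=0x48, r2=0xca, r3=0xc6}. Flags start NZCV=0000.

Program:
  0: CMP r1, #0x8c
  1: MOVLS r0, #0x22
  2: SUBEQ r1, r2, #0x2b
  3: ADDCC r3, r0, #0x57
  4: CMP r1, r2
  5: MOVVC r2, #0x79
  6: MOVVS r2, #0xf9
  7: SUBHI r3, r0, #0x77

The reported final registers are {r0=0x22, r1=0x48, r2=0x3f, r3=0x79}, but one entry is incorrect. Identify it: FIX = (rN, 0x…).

[0] flags=1001 → (cmp)
[1] flags=1001 LS?T → r0=0x22
[2] flags=1001 EQ?F → skip
[3] flags=1001 CC?T → r3=0x79
[4] flags=0000 → (cmp)
[5] flags=0000 VC?T → r2=0x79
[6] flags=0000 VS?F → skip
[7] flags=0000 HI?F → skip

FIX = (r2, 0x79)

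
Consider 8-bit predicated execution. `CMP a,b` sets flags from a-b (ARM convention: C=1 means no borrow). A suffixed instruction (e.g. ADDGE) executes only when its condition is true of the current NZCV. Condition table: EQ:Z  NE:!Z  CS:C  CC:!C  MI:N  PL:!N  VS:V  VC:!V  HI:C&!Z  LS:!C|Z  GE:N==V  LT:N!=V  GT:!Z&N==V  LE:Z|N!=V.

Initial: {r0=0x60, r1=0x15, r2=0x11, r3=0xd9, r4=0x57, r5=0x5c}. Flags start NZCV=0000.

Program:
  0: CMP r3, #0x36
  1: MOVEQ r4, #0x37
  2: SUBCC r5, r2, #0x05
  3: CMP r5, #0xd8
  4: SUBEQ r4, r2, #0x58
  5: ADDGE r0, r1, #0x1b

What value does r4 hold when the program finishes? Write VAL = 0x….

VAL = 0x57

[0] flags=1010 → (cmp)
[1] flags=1010 EQ?F → skip
[2] flags=1010 CC?F → skip
[3] flags=1001 → (cmp)
[4] flags=1001 EQ?F → skip
[5] flags=1001 GE?T → r0=0x30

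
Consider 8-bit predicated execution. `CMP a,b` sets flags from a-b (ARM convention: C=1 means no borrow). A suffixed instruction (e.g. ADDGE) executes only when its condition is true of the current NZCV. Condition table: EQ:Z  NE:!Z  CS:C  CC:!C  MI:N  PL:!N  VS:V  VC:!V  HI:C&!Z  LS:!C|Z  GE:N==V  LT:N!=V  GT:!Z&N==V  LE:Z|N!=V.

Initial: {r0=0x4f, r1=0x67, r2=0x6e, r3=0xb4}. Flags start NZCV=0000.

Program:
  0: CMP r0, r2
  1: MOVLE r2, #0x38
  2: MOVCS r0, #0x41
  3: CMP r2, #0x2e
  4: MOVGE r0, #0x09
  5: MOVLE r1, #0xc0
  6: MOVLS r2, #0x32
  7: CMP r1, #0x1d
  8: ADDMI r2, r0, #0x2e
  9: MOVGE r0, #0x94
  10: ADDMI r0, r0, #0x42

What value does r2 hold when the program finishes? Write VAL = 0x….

VAL = 0x38

0: ✓ CMP  NZCV=1000
1: ✓ MOVLE  r2←0x38
2: · MOVCS
3: ✓ CMP  NZCV=0010
4: ✓ MOVGE  r0←0x09
5: · MOVLE
6: · MOVLS
7: ✓ CMP  NZCV=0010
8: · ADDMI
9: ✓ MOVGE  r0←0x94
10: · ADDMI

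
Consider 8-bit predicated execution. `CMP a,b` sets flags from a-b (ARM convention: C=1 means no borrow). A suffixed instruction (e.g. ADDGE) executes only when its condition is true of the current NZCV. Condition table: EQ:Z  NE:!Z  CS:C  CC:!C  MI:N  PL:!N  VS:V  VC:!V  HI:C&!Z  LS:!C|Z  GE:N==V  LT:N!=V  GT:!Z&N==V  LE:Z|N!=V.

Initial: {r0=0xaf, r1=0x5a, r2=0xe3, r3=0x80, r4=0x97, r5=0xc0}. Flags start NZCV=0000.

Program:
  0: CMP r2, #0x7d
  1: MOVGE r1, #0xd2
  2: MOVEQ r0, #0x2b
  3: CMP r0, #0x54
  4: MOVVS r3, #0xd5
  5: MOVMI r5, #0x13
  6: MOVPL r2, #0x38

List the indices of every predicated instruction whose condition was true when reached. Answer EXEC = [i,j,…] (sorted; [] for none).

EXEC = [4,6]

0: ✓ CMP  NZCV=0011
1: · MOVGE
2: · MOVEQ
3: ✓ CMP  NZCV=0011
4: ✓ MOVVS  r3←0xd5
5: · MOVMI
6: ✓ MOVPL  r2←0x38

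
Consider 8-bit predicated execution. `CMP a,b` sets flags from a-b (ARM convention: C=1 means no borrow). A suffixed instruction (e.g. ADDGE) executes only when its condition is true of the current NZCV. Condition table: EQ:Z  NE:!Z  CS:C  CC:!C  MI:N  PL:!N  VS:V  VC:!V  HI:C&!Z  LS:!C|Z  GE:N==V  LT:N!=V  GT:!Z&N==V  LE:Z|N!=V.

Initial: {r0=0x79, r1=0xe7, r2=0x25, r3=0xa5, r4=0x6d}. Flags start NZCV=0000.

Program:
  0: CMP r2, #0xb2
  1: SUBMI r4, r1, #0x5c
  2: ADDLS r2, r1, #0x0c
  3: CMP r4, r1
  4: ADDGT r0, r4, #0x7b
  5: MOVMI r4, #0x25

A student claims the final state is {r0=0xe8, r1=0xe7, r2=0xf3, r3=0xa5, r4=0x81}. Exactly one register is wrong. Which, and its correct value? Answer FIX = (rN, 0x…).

[0] flags=0000 → (cmp)
[1] flags=0000 MI?F → skip
[2] flags=0000 LS?T → r2=0xf3
[3] flags=1001 → (cmp)
[4] flags=1001 GT?T → r0=0xe8
[5] flags=1001 MI?T → r4=0x25

FIX = (r4, 0x25)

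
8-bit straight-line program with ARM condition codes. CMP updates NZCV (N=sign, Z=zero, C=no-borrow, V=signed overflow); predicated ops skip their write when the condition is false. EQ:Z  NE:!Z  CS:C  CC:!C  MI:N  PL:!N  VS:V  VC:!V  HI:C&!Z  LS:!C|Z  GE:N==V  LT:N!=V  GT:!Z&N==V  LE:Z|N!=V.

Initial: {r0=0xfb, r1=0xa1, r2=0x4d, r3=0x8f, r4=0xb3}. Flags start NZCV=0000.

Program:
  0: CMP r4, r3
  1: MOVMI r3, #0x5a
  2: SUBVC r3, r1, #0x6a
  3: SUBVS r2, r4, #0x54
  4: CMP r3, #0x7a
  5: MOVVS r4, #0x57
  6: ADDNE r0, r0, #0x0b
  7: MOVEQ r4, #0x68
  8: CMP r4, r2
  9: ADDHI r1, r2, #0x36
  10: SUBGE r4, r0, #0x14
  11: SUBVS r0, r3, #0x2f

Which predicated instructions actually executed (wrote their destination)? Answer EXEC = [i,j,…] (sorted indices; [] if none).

EXEC = [2,6,9,11]

0: ✓ CMP  NZCV=0010
1: · MOVMI
2: ✓ SUBVC  r3←0x37
3: · SUBVS
4: ✓ CMP  NZCV=1000
5: · MOVVS
6: ✓ ADDNE  r0←0x06
7: · MOVEQ
8: ✓ CMP  NZCV=0011
9: ✓ ADDHI  r1←0x83
10: · SUBGE
11: ✓ SUBVS  r0←0x08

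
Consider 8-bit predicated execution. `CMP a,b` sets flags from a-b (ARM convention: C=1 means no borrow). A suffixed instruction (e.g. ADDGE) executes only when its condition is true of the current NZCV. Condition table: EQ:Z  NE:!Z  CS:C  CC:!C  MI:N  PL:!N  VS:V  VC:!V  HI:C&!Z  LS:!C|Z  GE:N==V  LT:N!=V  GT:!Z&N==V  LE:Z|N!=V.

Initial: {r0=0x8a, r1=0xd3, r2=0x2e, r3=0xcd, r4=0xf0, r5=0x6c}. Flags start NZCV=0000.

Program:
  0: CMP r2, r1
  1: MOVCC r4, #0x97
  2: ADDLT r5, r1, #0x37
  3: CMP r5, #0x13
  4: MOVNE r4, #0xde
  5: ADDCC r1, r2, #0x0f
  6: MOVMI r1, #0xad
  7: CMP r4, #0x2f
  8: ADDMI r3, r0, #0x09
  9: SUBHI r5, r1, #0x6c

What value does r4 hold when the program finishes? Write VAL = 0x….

VAL = 0xde

[0] flags=0000 → (cmp)
[1] flags=0000 CC?T → r4=0x97
[2] flags=0000 LT?F → skip
[3] flags=0010 → (cmp)
[4] flags=0010 NE?T → r4=0xde
[5] flags=0010 CC?F → skip
[6] flags=0010 MI?F → skip
[7] flags=1010 → (cmp)
[8] flags=1010 MI?T → r3=0x93
[9] flags=1010 HI?T → r5=0x67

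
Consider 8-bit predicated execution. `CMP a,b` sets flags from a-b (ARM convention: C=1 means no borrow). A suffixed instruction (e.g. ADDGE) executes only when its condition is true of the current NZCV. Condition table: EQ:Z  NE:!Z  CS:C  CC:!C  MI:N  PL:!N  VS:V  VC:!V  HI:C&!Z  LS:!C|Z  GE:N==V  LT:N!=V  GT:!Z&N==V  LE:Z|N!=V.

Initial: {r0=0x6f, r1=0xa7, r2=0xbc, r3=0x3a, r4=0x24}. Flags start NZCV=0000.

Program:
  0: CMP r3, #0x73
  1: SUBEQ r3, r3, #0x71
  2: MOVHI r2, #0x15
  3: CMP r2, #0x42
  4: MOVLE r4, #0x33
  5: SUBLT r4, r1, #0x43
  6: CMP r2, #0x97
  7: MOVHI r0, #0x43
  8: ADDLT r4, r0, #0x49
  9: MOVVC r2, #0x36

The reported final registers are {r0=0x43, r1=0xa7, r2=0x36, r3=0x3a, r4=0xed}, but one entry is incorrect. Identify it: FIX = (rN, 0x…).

FIX = (r4, 0x64)

[0] flags=1000 → (cmp)
[1] flags=1000 EQ?F → skip
[2] flags=1000 HI?F → skip
[3] flags=0011 → (cmp)
[4] flags=0011 LE?T → r4=0x33
[5] flags=0011 LT?T → r4=0x64
[6] flags=0010 → (cmp)
[7] flags=0010 HI?T → r0=0x43
[8] flags=0010 LT?F → skip
[9] flags=0010 VC?T → r2=0x36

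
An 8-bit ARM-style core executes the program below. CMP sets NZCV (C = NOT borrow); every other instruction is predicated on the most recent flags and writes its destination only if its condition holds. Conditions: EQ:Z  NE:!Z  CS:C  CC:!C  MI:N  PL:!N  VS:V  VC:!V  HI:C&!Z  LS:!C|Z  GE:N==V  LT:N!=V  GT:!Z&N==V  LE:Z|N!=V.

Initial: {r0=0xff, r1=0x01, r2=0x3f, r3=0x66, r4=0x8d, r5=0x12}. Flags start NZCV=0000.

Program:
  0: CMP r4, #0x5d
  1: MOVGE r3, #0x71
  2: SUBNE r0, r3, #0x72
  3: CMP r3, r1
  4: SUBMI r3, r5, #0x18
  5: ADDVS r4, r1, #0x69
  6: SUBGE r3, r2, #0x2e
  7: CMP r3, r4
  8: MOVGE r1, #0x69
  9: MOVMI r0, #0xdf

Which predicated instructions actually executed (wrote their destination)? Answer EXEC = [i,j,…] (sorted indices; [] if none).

EXEC = [2,6,8,9]

0: ✓ CMP  NZCV=0011
1: · MOVGE
2: ✓ SUBNE  r0←0xf4
3: ✓ CMP  NZCV=0010
4: · SUBMI
5: · ADDVS
6: ✓ SUBGE  r3←0x11
7: ✓ CMP  NZCV=1001
8: ✓ MOVGE  r1←0x69
9: ✓ MOVMI  r0←0xdf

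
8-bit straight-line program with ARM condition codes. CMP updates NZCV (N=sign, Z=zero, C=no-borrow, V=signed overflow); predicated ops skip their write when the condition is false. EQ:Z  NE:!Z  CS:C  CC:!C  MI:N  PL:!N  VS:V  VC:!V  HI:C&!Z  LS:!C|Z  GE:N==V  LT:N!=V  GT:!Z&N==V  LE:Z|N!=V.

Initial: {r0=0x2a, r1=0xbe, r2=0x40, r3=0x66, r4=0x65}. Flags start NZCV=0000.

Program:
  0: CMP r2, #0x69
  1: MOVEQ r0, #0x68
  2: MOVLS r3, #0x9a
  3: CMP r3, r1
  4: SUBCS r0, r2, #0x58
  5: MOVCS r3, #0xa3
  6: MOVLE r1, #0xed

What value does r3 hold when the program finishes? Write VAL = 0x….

VAL = 0x9a

[0] flags=1000 → (cmp)
[1] flags=1000 EQ?F → skip
[2] flags=1000 LS?T → r3=0x9a
[3] flags=1000 → (cmp)
[4] flags=1000 CS?F → skip
[5] flags=1000 CS?F → skip
[6] flags=1000 LE?T → r1=0xed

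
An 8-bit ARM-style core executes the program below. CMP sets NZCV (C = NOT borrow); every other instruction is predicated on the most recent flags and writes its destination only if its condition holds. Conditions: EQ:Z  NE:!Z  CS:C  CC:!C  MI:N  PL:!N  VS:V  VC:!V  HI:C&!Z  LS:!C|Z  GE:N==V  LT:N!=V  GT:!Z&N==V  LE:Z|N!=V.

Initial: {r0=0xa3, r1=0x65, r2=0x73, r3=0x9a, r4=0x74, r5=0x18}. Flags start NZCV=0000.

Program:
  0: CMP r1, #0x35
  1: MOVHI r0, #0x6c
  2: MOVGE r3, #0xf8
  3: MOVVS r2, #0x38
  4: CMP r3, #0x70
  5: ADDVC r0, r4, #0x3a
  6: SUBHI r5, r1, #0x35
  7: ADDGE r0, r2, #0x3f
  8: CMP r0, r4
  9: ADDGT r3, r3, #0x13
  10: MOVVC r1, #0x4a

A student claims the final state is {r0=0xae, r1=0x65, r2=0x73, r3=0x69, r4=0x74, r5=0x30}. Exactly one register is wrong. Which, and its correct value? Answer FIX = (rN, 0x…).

0: ✓ CMP  NZCV=0010
1: ✓ MOVHI  r0←0x6c
2: ✓ MOVGE  r3←0xf8
3: · MOVVS
4: ✓ CMP  NZCV=1010
5: ✓ ADDVC  r0←0xae
6: ✓ SUBHI  r5←0x30
7: · ADDGE
8: ✓ CMP  NZCV=0011
9: · ADDGT
10: · MOVVC

FIX = (r3, 0xf8)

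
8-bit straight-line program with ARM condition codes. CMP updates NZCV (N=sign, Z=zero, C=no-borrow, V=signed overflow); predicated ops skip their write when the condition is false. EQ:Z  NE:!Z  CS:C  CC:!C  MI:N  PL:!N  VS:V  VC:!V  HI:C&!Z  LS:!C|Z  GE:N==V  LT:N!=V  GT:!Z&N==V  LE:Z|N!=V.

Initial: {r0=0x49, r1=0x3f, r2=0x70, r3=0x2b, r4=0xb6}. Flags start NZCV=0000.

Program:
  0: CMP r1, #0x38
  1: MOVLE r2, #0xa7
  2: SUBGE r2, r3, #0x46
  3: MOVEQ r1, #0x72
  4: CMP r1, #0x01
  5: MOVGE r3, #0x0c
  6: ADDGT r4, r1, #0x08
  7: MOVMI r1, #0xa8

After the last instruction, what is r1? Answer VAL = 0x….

VAL = 0x3f

0: ✓ CMP  NZCV=0010
1: · MOVLE
2: ✓ SUBGE  r2←0xe5
3: · MOVEQ
4: ✓ CMP  NZCV=0010
5: ✓ MOVGE  r3←0x0c
6: ✓ ADDGT  r4←0x47
7: · MOVMI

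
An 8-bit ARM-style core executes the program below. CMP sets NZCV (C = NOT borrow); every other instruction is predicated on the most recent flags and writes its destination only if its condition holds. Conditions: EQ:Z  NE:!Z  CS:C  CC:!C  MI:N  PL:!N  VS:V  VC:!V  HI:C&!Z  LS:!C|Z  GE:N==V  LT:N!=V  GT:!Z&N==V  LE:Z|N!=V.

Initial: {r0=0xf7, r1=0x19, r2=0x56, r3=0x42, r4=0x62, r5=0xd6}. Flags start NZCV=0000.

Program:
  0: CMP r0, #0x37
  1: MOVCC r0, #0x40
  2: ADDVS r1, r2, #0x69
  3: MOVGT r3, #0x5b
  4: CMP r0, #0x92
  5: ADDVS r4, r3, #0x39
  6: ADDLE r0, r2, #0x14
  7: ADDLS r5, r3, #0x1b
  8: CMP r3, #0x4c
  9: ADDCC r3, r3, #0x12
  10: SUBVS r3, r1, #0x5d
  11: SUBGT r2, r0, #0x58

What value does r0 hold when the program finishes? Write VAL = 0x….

0: ✓ CMP  NZCV=1010
1: · MOVCC
2: · ADDVS
3: · MOVGT
4: ✓ CMP  NZCV=0010
5: · ADDVS
6: · ADDLE
7: · ADDLS
8: ✓ CMP  NZCV=1000
9: ✓ ADDCC  r3←0x54
10: · SUBVS
11: · SUBGT

VAL = 0xf7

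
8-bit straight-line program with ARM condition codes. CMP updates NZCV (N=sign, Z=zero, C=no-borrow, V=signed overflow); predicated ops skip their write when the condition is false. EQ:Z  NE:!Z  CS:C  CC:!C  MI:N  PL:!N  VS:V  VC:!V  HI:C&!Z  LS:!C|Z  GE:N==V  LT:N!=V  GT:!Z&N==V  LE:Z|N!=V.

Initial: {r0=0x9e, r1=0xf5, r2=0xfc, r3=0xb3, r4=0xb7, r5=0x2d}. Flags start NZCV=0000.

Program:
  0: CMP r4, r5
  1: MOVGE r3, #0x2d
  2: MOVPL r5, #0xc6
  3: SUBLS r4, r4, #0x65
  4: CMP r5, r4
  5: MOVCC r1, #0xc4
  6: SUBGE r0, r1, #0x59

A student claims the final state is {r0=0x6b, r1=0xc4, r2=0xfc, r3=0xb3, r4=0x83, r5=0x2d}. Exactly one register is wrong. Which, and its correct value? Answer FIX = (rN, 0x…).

FIX = (r4, 0xb7)

0: ✓ CMP  NZCV=1010
1: · MOVGE
2: · MOVPL
3: · SUBLS
4: ✓ CMP  NZCV=0000
5: ✓ MOVCC  r1←0xc4
6: ✓ SUBGE  r0←0x6b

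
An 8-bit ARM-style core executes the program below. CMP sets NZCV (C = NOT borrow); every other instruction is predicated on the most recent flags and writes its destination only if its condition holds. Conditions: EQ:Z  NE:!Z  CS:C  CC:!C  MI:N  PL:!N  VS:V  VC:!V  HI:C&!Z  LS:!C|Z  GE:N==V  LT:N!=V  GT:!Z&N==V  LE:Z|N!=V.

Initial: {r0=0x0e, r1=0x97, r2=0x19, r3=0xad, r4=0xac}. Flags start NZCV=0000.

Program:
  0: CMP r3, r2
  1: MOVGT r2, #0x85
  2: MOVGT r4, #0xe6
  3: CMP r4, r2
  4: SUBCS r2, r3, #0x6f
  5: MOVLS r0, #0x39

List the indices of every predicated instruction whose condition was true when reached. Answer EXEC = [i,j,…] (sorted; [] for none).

EXEC = [4]

0: ✓ CMP  NZCV=1010
1: · MOVGT
2: · MOVGT
3: ✓ CMP  NZCV=1010
4: ✓ SUBCS  r2←0x3e
5: · MOVLS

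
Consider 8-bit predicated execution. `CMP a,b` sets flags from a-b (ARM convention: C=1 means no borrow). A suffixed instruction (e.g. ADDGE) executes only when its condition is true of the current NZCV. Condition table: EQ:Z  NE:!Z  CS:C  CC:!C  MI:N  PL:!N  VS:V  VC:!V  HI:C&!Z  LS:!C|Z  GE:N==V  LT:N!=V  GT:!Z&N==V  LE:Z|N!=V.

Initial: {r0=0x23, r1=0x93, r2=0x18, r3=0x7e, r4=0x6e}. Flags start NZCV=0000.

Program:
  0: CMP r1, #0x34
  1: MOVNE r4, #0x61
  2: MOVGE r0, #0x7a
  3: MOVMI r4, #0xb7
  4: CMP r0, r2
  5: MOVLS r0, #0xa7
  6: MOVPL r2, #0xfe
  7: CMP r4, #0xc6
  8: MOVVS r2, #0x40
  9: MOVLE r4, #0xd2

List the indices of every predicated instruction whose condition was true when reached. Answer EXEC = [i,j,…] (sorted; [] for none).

EXEC = [1,6,8]

0: ✓ CMP  NZCV=0011
1: ✓ MOVNE  r4←0x61
2: · MOVGE
3: · MOVMI
4: ✓ CMP  NZCV=0010
5: · MOVLS
6: ✓ MOVPL  r2←0xfe
7: ✓ CMP  NZCV=1001
8: ✓ MOVVS  r2←0x40
9: · MOVLE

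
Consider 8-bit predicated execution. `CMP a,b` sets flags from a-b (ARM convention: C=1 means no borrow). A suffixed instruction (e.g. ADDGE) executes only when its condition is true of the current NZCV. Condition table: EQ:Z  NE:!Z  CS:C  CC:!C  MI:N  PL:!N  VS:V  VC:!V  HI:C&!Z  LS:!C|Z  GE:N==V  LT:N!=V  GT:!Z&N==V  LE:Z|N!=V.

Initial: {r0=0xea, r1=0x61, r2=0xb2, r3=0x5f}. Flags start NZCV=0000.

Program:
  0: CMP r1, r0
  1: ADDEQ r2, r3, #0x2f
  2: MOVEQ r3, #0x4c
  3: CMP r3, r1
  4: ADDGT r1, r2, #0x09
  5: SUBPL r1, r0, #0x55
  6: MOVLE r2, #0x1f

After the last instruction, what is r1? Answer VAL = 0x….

VAL = 0x61

0: ✓ CMP  NZCV=0000
1: · ADDEQ
2: · MOVEQ
3: ✓ CMP  NZCV=1000
4: · ADDGT
5: · SUBPL
6: ✓ MOVLE  r2←0x1f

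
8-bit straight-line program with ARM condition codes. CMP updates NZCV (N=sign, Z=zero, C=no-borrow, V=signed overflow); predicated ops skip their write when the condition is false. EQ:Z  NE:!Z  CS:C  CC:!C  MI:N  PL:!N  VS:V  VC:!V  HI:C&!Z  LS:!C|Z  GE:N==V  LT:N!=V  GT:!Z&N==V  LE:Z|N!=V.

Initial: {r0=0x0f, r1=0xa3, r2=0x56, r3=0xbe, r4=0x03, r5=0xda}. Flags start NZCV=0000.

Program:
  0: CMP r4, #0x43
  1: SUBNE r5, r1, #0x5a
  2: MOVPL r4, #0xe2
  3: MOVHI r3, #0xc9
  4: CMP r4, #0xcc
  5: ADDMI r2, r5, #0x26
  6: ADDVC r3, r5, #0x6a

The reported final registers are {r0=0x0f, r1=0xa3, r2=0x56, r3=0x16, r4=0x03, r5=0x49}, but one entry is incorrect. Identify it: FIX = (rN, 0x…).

[0] flags=1000 → (cmp)
[1] flags=1000 NE?T → r5=0x49
[2] flags=1000 PL?F → skip
[3] flags=1000 HI?F → skip
[4] flags=0000 → (cmp)
[5] flags=0000 MI?F → skip
[6] flags=0000 VC?T → r3=0xb3

FIX = (r3, 0xb3)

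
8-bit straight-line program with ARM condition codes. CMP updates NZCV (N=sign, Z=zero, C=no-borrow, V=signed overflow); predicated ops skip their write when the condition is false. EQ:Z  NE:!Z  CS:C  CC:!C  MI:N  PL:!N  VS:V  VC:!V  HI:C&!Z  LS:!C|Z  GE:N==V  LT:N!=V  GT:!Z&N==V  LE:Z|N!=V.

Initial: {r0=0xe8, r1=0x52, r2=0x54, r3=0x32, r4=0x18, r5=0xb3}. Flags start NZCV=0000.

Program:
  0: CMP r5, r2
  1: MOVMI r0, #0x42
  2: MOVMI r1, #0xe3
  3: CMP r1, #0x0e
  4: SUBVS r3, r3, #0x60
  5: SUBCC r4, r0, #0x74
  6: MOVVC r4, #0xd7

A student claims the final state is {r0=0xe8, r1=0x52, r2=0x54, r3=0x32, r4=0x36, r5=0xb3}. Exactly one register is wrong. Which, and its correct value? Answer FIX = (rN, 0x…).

FIX = (r4, 0xd7)

0: ✓ CMP  NZCV=0011
1: · MOVMI
2: · MOVMI
3: ✓ CMP  NZCV=0010
4: · SUBVS
5: · SUBCC
6: ✓ MOVVC  r4←0xd7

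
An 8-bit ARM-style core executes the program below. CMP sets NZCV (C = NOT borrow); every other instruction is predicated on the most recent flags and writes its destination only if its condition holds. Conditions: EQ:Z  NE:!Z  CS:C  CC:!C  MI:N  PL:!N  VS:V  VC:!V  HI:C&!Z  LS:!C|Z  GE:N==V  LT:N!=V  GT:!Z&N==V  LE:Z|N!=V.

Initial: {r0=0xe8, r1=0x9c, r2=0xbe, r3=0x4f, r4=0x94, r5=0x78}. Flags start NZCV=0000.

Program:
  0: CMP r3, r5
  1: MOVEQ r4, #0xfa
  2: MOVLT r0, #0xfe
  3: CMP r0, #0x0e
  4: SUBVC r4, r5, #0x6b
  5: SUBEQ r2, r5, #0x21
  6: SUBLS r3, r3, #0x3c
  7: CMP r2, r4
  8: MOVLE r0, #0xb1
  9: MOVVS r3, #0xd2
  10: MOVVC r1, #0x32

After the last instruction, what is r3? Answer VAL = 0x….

[0] flags=1000 → (cmp)
[1] flags=1000 EQ?F → skip
[2] flags=1000 LT?T → r0=0xfe
[3] flags=1010 → (cmp)
[4] flags=1010 VC?T → r4=0x0d
[5] flags=1010 EQ?F → skip
[6] flags=1010 LS?F → skip
[7] flags=1010 → (cmp)
[8] flags=1010 LE?T → r0=0xb1
[9] flags=1010 VS?F → skip
[10] flags=1010 VC?T → r1=0x32

VAL = 0x4f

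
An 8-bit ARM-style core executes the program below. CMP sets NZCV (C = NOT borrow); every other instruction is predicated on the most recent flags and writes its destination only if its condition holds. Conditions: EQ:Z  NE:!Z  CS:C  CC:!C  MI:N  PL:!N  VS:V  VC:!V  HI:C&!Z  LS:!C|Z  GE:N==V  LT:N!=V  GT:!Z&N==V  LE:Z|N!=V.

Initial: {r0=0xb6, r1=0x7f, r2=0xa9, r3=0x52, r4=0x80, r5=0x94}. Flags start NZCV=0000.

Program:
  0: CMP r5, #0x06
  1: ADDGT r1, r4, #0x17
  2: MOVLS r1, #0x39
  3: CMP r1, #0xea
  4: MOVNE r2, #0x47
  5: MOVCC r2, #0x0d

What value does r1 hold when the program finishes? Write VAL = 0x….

0: ✓ CMP  NZCV=1010
1: · ADDGT
2: · MOVLS
3: ✓ CMP  NZCV=1001
4: ✓ MOVNE  r2←0x47
5: ✓ MOVCC  r2←0x0d

VAL = 0x7f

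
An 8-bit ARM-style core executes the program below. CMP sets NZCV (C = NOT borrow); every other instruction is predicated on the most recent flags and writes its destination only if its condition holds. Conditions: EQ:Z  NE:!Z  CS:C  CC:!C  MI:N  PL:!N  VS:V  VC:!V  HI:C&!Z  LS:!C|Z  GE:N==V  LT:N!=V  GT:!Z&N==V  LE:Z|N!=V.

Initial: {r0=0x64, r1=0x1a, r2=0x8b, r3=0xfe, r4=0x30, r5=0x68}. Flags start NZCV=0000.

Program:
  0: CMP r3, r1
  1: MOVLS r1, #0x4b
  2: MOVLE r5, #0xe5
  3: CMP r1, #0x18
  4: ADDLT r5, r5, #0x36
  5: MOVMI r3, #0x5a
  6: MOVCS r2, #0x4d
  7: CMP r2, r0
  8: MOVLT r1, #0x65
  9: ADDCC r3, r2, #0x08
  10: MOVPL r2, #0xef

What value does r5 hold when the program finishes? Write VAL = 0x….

[0] flags=1010 → (cmp)
[1] flags=1010 LS?F → skip
[2] flags=1010 LE?T → r5=0xe5
[3] flags=0010 → (cmp)
[4] flags=0010 LT?F → skip
[5] flags=0010 MI?F → skip
[6] flags=0010 CS?T → r2=0x4d
[7] flags=1000 → (cmp)
[8] flags=1000 LT?T → r1=0x65
[9] flags=1000 CC?T → r3=0x55
[10] flags=1000 PL?F → skip

VAL = 0xe5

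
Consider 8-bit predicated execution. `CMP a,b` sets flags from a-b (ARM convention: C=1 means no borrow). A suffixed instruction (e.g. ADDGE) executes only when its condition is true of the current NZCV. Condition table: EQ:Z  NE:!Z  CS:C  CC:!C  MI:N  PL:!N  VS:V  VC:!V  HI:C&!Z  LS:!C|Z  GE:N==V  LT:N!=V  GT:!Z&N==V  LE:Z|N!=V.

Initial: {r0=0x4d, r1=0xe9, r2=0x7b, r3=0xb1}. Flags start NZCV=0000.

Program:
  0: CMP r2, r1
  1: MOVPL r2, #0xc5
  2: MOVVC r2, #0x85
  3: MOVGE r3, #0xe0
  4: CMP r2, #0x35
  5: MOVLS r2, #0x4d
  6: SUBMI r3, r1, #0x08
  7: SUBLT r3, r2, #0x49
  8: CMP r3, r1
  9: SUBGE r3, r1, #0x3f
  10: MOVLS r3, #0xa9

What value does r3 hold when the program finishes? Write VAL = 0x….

0: ✓ CMP  NZCV=1001
1: · MOVPL
2: · MOVVC
3: ✓ MOVGE  r3←0xe0
4: ✓ CMP  NZCV=0010
5: · MOVLS
6: · SUBMI
7: · SUBLT
8: ✓ CMP  NZCV=1000
9: · SUBGE
10: ✓ MOVLS  r3←0xa9

VAL = 0xa9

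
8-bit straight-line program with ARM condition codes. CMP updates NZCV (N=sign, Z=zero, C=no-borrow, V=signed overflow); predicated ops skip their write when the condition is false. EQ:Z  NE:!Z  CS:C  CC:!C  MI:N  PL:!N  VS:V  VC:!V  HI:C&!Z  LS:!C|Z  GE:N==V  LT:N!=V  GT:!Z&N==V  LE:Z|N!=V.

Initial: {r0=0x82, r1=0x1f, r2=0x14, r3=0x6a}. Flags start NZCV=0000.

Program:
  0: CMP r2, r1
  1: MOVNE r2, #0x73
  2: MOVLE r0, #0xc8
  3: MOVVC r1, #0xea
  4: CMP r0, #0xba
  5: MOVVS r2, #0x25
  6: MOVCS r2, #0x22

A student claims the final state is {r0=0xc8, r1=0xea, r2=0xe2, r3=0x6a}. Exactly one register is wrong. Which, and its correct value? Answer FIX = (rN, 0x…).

[0] flags=1000 → (cmp)
[1] flags=1000 NE?T → r2=0x73
[2] flags=1000 LE?T → r0=0xc8
[3] flags=1000 VC?T → r1=0xea
[4] flags=0010 → (cmp)
[5] flags=0010 VS?F → skip
[6] flags=0010 CS?T → r2=0x22

FIX = (r2, 0x22)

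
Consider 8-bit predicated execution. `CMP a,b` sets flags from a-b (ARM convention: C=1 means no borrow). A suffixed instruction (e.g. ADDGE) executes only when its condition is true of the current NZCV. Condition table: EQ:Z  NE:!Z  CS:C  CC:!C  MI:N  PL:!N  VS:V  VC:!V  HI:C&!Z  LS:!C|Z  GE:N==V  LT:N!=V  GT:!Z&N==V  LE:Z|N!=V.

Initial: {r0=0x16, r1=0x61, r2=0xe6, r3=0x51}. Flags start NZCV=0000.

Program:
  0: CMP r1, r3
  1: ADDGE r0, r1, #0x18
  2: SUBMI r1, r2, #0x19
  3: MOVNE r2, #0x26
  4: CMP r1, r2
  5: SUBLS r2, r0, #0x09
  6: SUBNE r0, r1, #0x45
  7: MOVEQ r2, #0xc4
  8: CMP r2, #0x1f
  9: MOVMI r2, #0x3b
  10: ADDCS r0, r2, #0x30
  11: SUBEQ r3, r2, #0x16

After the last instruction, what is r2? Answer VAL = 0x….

VAL = 0x26

0: ✓ CMP  NZCV=0010
1: ✓ ADDGE  r0←0x79
2: · SUBMI
3: ✓ MOVNE  r2←0x26
4: ✓ CMP  NZCV=0010
5: · SUBLS
6: ✓ SUBNE  r0←0x1c
7: · MOVEQ
8: ✓ CMP  NZCV=0010
9: · MOVMI
10: ✓ ADDCS  r0←0x56
11: · SUBEQ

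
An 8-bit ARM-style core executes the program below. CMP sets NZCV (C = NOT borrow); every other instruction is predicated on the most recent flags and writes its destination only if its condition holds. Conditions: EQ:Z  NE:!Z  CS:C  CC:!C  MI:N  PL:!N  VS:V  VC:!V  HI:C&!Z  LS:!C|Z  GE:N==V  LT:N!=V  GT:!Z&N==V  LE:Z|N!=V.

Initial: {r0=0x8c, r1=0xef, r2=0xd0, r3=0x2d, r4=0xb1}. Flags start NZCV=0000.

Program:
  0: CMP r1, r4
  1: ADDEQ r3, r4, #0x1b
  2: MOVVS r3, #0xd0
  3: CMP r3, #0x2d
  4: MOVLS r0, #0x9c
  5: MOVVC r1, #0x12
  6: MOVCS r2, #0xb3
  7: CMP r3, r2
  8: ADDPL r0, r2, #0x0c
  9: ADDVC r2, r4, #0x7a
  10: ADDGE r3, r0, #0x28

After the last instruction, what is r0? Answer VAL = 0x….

VAL = 0xbf

[0] flags=0010 → (cmp)
[1] flags=0010 EQ?F → skip
[2] flags=0010 VS?F → skip
[3] flags=0110 → (cmp)
[4] flags=0110 LS?T → r0=0x9c
[5] flags=0110 VC?T → r1=0x12
[6] flags=0110 CS?T → r2=0xb3
[7] flags=0000 → (cmp)
[8] flags=0000 PL?T → r0=0xbf
[9] flags=0000 VC?T → r2=0x2b
[10] flags=0000 GE?T → r3=0xe7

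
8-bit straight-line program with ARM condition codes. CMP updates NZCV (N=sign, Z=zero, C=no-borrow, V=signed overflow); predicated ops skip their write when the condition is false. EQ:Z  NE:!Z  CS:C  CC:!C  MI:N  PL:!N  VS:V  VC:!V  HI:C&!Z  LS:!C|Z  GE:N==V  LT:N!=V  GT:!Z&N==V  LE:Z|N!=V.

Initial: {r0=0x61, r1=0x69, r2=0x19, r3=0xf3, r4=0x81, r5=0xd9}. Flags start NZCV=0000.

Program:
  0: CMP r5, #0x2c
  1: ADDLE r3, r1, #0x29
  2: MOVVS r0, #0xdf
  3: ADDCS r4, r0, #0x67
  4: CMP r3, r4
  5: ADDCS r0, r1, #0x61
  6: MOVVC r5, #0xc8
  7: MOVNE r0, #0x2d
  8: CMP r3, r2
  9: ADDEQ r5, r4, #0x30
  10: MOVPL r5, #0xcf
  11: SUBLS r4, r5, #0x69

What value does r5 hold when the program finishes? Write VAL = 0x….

[0] flags=1010 → (cmp)
[1] flags=1010 LE?T → r3=0x92
[2] flags=1010 VS?F → skip
[3] flags=1010 CS?T → r4=0xc8
[4] flags=1000 → (cmp)
[5] flags=1000 CS?F → skip
[6] flags=1000 VC?T → r5=0xc8
[7] flags=1000 NE?T → r0=0x2d
[8] flags=0011 → (cmp)
[9] flags=0011 EQ?F → skip
[10] flags=0011 PL?T → r5=0xcf
[11] flags=0011 LS?F → skip

VAL = 0xcf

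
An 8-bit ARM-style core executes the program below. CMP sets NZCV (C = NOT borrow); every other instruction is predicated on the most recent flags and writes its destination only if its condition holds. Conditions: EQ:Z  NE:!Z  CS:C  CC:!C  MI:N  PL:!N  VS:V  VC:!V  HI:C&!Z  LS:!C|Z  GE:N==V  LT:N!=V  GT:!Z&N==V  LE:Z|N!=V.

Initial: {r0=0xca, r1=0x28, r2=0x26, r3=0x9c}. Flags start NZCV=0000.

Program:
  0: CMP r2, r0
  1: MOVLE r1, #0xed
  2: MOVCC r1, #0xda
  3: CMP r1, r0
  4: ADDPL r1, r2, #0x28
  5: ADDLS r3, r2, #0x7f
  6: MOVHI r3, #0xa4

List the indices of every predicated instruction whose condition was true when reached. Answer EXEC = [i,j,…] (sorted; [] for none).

[0] flags=0000 → (cmp)
[1] flags=0000 LE?F → skip
[2] flags=0000 CC?T → r1=0xda
[3] flags=0010 → (cmp)
[4] flags=0010 PL?T → r1=0x4e
[5] flags=0010 LS?F → skip
[6] flags=0010 HI?T → r3=0xa4

EXEC = [2,4,6]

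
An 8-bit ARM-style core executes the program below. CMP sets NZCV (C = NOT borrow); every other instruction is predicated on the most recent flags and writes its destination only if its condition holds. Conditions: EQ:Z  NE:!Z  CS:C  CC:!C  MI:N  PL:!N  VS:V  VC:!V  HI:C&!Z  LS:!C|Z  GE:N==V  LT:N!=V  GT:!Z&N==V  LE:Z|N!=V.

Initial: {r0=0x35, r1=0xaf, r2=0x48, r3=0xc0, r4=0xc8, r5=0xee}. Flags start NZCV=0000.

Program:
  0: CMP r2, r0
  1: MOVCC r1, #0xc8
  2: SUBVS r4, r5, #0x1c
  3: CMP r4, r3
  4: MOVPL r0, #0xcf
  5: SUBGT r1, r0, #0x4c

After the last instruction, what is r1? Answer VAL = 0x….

VAL = 0x83

[0] flags=0010 → (cmp)
[1] flags=0010 CC?F → skip
[2] flags=0010 VS?F → skip
[3] flags=0010 → (cmp)
[4] flags=0010 PL?T → r0=0xcf
[5] flags=0010 GT?T → r1=0x83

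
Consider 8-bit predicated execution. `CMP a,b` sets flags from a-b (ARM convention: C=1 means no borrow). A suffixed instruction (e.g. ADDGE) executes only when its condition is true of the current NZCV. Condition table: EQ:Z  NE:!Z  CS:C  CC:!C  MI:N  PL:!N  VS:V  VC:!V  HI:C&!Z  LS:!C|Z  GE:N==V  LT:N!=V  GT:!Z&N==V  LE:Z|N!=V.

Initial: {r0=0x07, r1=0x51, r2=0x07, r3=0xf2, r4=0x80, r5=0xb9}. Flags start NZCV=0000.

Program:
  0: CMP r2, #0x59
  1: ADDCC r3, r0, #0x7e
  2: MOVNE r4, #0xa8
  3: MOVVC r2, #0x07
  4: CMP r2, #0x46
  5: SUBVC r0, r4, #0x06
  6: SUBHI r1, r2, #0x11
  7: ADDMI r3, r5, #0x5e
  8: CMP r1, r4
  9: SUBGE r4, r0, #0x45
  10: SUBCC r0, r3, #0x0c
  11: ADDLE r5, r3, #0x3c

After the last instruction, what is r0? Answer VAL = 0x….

VAL = 0x0b

[0] flags=1000 → (cmp)
[1] flags=1000 CC?T → r3=0x85
[2] flags=1000 NE?T → r4=0xa8
[3] flags=1000 VC?T → r2=0x07
[4] flags=1000 → (cmp)
[5] flags=1000 VC?T → r0=0xa2
[6] flags=1000 HI?F → skip
[7] flags=1000 MI?T → r3=0x17
[8] flags=1001 → (cmp)
[9] flags=1001 GE?T → r4=0x5d
[10] flags=1001 CC?T → r0=0x0b
[11] flags=1001 LE?F → skip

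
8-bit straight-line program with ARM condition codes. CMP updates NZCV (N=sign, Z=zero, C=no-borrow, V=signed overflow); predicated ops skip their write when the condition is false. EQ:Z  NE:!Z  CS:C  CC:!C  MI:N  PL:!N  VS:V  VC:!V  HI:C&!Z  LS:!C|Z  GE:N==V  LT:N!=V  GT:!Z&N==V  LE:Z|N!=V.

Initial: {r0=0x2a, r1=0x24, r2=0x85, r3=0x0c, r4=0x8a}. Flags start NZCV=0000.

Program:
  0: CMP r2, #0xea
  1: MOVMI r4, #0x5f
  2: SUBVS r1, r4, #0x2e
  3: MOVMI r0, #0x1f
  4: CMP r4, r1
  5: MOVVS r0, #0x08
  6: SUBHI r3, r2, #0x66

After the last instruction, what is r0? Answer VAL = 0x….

0: ✓ CMP  NZCV=1000
1: ✓ MOVMI  r4←0x5f
2: · SUBVS
3: ✓ MOVMI  r0←0x1f
4: ✓ CMP  NZCV=0010
5: · MOVVS
6: ✓ SUBHI  r3←0x1f

VAL = 0x1f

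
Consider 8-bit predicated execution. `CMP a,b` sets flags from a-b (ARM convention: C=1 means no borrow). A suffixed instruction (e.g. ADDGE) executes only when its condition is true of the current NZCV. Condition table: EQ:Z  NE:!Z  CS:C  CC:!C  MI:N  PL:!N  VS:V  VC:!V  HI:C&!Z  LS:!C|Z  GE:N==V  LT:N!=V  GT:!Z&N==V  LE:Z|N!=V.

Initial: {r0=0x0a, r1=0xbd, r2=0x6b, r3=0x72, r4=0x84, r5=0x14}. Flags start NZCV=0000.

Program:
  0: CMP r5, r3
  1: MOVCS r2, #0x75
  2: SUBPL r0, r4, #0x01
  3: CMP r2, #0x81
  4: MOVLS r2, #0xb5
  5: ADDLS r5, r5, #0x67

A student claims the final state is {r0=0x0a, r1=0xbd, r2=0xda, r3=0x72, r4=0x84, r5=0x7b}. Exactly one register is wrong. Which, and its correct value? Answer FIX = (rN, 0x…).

0: ✓ CMP  NZCV=1000
1: · MOVCS
2: · SUBPL
3: ✓ CMP  NZCV=1001
4: ✓ MOVLS  r2←0xb5
5: ✓ ADDLS  r5←0x7b

FIX = (r2, 0xb5)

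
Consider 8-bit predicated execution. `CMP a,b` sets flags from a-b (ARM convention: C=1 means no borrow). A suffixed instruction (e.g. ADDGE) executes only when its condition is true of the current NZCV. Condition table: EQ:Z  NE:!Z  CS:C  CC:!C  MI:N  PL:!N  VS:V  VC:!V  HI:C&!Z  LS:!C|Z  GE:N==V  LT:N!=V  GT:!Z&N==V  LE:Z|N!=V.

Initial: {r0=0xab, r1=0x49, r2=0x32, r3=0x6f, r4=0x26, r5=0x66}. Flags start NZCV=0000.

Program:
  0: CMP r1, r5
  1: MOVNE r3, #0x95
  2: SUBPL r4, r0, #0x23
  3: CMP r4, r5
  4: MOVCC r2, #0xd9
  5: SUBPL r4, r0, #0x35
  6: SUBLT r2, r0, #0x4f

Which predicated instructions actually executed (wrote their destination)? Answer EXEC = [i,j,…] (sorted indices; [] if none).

0: ✓ CMP  NZCV=1000
1: ✓ MOVNE  r3←0x95
2: · SUBPL
3: ✓ CMP  NZCV=1000
4: ✓ MOVCC  r2←0xd9
5: · SUBPL
6: ✓ SUBLT  r2←0x5c

EXEC = [1,4,6]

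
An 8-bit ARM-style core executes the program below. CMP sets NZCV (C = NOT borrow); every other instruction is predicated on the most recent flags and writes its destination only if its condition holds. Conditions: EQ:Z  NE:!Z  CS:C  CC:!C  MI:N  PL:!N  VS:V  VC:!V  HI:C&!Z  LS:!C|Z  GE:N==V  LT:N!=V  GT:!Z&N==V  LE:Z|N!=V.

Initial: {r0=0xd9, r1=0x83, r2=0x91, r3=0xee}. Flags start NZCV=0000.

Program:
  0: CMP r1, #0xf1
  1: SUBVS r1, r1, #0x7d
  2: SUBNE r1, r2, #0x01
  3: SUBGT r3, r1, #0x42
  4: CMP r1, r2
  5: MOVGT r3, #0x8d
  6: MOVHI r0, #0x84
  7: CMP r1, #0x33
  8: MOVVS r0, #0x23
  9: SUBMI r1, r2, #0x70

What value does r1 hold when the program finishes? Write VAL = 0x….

VAL = 0x90

0: ✓ CMP  NZCV=1000
1: · SUBVS
2: ✓ SUBNE  r1←0x90
3: · SUBGT
4: ✓ CMP  NZCV=1000
5: · MOVGT
6: · MOVHI
7: ✓ CMP  NZCV=0011
8: ✓ MOVVS  r0←0x23
9: · SUBMI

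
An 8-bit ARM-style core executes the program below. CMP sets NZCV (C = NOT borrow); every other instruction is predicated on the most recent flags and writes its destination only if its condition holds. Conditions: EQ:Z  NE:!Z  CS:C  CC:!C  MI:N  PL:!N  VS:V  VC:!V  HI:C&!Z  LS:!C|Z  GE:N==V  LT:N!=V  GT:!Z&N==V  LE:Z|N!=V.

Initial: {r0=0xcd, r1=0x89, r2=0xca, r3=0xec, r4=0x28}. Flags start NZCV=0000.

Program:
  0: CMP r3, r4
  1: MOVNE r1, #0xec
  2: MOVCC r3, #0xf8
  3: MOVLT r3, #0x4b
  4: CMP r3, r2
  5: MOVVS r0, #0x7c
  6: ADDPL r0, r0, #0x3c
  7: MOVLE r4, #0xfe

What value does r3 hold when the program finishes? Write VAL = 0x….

VAL = 0x4b

[0] flags=1010 → (cmp)
[1] flags=1010 NE?T → r1=0xec
[2] flags=1010 CC?F → skip
[3] flags=1010 LT?T → r3=0x4b
[4] flags=1001 → (cmp)
[5] flags=1001 VS?T → r0=0x7c
[6] flags=1001 PL?F → skip
[7] flags=1001 LE?F → skip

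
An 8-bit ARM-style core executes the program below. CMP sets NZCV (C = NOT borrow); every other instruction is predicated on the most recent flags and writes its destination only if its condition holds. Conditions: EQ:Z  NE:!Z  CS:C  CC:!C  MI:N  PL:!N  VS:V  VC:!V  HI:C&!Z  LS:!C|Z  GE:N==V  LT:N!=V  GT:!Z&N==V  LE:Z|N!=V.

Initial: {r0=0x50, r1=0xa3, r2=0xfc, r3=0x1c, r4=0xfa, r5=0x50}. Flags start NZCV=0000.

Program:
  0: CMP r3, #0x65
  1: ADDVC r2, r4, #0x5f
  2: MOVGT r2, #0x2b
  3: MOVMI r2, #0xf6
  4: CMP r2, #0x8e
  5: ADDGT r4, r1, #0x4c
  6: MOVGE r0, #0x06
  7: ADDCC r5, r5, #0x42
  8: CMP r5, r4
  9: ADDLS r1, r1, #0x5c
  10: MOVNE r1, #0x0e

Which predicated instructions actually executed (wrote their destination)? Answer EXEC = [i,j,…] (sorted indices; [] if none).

EXEC = [1,3,5,6,9,10]

0: ✓ CMP  NZCV=1000
1: ✓ ADDVC  r2←0x59
2: · MOVGT
3: ✓ MOVMI  r2←0xf6
4: ✓ CMP  NZCV=0010
5: ✓ ADDGT  r4←0xef
6: ✓ MOVGE  r0←0x06
7: · ADDCC
8: ✓ CMP  NZCV=0000
9: ✓ ADDLS  r1←0xff
10: ✓ MOVNE  r1←0x0e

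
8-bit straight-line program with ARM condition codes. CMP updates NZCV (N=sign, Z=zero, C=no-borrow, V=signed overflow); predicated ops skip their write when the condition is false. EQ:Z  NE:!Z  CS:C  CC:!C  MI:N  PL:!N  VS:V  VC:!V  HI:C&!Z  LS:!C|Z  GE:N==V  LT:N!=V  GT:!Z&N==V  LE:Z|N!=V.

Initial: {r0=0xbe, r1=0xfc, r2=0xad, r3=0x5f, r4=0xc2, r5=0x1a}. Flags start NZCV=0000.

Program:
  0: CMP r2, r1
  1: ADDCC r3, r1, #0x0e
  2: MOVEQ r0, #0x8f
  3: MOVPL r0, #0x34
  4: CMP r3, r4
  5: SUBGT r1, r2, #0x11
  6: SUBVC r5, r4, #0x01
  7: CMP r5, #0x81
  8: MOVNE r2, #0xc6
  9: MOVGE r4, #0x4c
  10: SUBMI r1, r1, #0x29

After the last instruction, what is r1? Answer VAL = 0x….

VAL = 0x9c

0: ✓ CMP  NZCV=1000
1: ✓ ADDCC  r3←0x0a
2: · MOVEQ
3: · MOVPL
4: ✓ CMP  NZCV=0000
5: ✓ SUBGT  r1←0x9c
6: ✓ SUBVC  r5←0xc1
7: ✓ CMP  NZCV=0010
8: ✓ MOVNE  r2←0xc6
9: ✓ MOVGE  r4←0x4c
10: · SUBMI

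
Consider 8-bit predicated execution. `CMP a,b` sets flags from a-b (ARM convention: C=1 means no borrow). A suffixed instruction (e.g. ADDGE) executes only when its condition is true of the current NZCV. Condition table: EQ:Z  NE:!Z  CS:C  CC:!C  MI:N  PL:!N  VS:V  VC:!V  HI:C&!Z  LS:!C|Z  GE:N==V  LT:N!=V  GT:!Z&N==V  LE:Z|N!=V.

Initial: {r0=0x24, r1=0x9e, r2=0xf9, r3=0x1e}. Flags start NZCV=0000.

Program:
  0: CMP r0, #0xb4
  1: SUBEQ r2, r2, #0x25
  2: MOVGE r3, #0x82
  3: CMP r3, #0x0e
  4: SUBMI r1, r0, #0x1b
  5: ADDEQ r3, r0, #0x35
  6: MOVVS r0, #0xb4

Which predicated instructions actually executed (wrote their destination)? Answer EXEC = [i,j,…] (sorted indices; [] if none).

[0] flags=0000 → (cmp)
[1] flags=0000 EQ?F → skip
[2] flags=0000 GE?T → r3=0x82
[3] flags=0011 → (cmp)
[4] flags=0011 MI?F → skip
[5] flags=0011 EQ?F → skip
[6] flags=0011 VS?T → r0=0xb4

EXEC = [2,6]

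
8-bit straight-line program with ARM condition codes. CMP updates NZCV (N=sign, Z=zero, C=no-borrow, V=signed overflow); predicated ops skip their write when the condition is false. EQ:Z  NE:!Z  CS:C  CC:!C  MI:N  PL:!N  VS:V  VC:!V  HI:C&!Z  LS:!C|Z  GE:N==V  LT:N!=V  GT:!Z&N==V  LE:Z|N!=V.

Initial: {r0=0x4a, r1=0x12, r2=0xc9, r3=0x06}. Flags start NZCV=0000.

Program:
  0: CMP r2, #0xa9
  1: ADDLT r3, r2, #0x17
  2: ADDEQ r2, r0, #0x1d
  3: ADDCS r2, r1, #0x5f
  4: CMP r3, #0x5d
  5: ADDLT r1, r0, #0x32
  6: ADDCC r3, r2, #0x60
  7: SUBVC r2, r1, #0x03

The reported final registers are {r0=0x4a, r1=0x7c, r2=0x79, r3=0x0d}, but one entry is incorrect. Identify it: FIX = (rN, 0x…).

[0] flags=0010 → (cmp)
[1] flags=0010 LT?F → skip
[2] flags=0010 EQ?F → skip
[3] flags=0010 CS?T → r2=0x71
[4] flags=1000 → (cmp)
[5] flags=1000 LT?T → r1=0x7c
[6] flags=1000 CC?T → r3=0xd1
[7] flags=1000 VC?T → r2=0x79

FIX = (r3, 0xd1)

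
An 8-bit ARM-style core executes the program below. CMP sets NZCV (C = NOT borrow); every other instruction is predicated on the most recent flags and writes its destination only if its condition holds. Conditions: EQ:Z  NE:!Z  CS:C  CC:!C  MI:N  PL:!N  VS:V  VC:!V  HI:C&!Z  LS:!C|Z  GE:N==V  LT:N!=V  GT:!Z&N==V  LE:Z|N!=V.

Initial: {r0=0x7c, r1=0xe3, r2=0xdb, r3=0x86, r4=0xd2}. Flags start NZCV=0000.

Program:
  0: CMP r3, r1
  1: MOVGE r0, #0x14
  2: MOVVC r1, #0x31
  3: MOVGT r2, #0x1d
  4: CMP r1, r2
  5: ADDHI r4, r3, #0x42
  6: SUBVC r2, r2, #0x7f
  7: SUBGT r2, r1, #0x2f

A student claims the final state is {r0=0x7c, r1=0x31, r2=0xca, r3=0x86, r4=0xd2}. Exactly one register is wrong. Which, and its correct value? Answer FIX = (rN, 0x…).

0: ✓ CMP  NZCV=1000
1: · MOVGE
2: ✓ MOVVC  r1←0x31
3: · MOVGT
4: ✓ CMP  NZCV=0000
5: · ADDHI
6: ✓ SUBVC  r2←0x5c
7: ✓ SUBGT  r2←0x02

FIX = (r2, 0x02)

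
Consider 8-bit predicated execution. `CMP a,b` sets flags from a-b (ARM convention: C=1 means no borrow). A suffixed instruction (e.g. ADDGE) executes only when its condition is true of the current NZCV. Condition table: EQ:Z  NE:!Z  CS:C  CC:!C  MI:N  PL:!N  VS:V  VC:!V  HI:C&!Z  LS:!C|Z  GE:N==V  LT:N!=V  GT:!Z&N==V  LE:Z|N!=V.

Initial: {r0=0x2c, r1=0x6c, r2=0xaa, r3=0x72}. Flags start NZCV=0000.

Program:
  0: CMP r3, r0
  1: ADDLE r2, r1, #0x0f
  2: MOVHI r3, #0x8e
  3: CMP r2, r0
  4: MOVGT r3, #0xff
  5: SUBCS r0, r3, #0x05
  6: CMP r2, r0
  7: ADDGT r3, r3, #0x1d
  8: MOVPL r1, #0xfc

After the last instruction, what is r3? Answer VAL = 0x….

[0] flags=0010 → (cmp)
[1] flags=0010 LE?F → skip
[2] flags=0010 HI?T → r3=0x8e
[3] flags=0011 → (cmp)
[4] flags=0011 GT?F → skip
[5] flags=0011 CS?T → r0=0x89
[6] flags=0010 → (cmp)
[7] flags=0010 GT?T → r3=0xab
[8] flags=0010 PL?T → r1=0xfc

VAL = 0xab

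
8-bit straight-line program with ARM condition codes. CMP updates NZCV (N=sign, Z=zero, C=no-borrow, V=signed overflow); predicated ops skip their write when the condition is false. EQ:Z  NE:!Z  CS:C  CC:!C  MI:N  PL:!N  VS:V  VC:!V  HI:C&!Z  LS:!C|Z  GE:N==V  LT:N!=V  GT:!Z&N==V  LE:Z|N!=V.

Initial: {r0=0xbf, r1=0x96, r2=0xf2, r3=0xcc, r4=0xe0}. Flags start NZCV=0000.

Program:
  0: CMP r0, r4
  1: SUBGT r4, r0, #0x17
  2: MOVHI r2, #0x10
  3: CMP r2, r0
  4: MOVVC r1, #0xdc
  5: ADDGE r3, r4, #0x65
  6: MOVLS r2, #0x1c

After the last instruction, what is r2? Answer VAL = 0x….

[0] flags=1000 → (cmp)
[1] flags=1000 GT?F → skip
[2] flags=1000 HI?F → skip
[3] flags=0010 → (cmp)
[4] flags=0010 VC?T → r1=0xdc
[5] flags=0010 GE?T → r3=0x45
[6] flags=0010 LS?F → skip

VAL = 0xf2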